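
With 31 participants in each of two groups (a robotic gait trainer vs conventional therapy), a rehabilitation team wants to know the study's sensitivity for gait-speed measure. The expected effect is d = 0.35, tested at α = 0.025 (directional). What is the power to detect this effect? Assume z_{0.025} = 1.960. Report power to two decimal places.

power ≈ 0.28

For two equal groups, power = Φ(d·√(n/2) − z_{α}).
d·√(n/2) = 0.35 × √(31/2) = 0.35 × 3.937 = 1.378.
z_β = 1.378 − 1.960 = -0.582.
Power = Φ(-0.582) = 0.280.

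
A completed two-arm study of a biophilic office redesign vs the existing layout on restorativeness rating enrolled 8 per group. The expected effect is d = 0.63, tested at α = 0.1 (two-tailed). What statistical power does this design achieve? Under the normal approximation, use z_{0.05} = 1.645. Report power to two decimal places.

power ≈ 0.35

For two equal groups, power = Φ(d·√(n/2) − z_{α/2}).
d·√(n/2) = 0.63 × √(8/2) = 0.63 × 2.000 = 1.260.
z_β = 1.260 − 1.645 = -0.385.
Power = Φ(-0.385) = 0.350.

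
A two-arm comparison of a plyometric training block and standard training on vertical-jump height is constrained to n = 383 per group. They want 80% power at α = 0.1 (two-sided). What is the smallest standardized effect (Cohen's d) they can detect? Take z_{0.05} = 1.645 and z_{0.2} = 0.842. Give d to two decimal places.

d_min ≈ 0.18

For two independent groups of n = 383 each: d_min = (z_{α/2} + z_β)·√(2/n).
z-sum = 1.645 + 0.842 = 2.487.
d_min = 2.487 × √(2/383) = 2.487 × 0.0723 = 0.180.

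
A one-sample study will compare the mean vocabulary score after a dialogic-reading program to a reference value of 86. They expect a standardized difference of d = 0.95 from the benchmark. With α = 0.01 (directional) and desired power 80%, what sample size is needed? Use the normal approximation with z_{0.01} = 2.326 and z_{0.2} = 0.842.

For a one-sample test: n = ((z_{α} + z_β) / d)².
z_{α} + z_β = 2.326 + 0.842 = 3.168.
n = (3.168 / 0.95)² = 3.335² = 11.12.
Round up.

n = 12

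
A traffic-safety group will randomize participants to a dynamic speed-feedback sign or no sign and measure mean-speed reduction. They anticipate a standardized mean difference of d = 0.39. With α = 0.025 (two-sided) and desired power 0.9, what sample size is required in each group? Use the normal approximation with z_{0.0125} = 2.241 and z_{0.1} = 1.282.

For two independent groups with equal n: n = 2·((z_{α/2} + z_β) / d)².
z_{α/2} + z_β = 2.241 + 1.282 = 3.523.
n = 2 × (3.523 / 0.39)² = 2 × 9.033² = 2 × 81.60 = 163.2.
Round up to the next whole participant.

n = 164 per group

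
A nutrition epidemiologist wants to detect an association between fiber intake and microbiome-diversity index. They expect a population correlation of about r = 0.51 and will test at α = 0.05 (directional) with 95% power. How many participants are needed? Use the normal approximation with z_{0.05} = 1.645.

Fisher's z: C = ½·ln((1+r)/(1−r)) = ½·ln(3.0816) = 0.5627.
n = ((z_{α} + z_β)/C)² + 3.
(1.645 + 1.645) / 0.5627 = 3.290 / 0.5627 = 5.847.
n = 5.847² + 3 = 34.19 + 3 = 37.2.
Round up.

n = 38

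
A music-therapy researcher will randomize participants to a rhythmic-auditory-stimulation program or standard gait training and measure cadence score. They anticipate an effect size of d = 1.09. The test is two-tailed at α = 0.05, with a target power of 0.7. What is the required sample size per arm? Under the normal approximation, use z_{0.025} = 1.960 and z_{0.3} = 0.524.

n = 11 per group

For two independent groups with equal n: n = 2·((z_{α/2} + z_β) / d)².
z_{α/2} + z_β = 1.960 + 0.524 = 2.484.
n = 2 × (2.484 / 1.09)² = 2 × 2.279² = 2 × 5.19 = 10.4.
Round up to the next whole participant.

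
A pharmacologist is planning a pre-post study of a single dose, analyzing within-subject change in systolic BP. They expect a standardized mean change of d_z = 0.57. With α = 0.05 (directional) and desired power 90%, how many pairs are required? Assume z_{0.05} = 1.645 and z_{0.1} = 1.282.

n = 27 pairs

For a paired (one-sample on differences) test: n = ((z_{α} + z_β) / d)².
z_{α} + z_β = 1.645 + 1.282 = 2.927.
n = (2.927 / 0.57)² = 5.135² = 26.37.
Round up.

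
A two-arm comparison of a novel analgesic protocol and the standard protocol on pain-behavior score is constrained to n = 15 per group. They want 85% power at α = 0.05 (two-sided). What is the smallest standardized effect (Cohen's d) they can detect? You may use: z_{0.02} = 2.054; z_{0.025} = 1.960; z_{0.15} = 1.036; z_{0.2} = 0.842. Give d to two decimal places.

For two independent groups of n = 15 each: d_min = (z_{α/2} + z_β)·√(2/n).
z-sum = 1.960 + 1.036 = 2.996.
d_min = 2.996 × √(2/15) = 2.996 × 0.3651 = 1.094.

d_min ≈ 1.09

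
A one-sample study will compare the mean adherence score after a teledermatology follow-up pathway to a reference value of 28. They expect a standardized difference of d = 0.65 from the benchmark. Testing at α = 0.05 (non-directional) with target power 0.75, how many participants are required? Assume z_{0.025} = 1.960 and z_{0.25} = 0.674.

For a one-sample test: n = ((z_{α/2} + z_β) / d)².
z_{α/2} + z_β = 1.960 + 0.674 = 2.634.
n = (2.634 / 0.65)² = 4.052² = 16.42.
Round up.

n = 17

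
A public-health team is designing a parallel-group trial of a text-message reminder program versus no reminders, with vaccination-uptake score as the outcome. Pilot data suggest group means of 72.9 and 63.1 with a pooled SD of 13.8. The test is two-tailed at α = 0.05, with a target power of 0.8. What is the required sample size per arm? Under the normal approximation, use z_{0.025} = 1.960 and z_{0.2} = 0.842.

n = 32 per group

Cohen's d = |M₁ − M₂| / SD_pooled = |72.9 − 63.1| / 13.8 = 9.8 / 13.8 = 0.710.
For two independent groups with equal n: n = 2·((z_{α/2} + z_β) / d)².
z_{α/2} + z_β = 1.960 + 0.842 = 2.802.
n = 2 × (2.802 / 0.710)² = 2 × 3.946² = 2 × 15.57 = 31.1.
Round up to the next whole participant.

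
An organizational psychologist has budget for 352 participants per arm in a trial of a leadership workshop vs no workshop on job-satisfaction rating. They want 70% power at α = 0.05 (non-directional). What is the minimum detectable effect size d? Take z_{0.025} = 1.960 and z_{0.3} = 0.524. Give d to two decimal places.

d_min ≈ 0.19

For two independent groups of n = 352 each: d_min = (z_{α/2} + z_β)·√(2/n).
z-sum = 1.960 + 0.524 = 2.484.
d_min = 2.484 × √(2/352) = 2.484 × 0.0754 = 0.187.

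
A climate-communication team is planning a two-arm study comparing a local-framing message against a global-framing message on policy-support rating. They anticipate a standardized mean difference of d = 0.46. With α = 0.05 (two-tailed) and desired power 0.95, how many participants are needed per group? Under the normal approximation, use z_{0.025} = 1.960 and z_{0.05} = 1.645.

For two independent groups with equal n: n = 2·((z_{α/2} + z_β) / d)².
z_{α/2} + z_β = 1.960 + 1.645 = 3.605.
n = 2 × (3.605 / 0.46)² = 2 × 7.837² = 2 × 61.42 = 122.8.
Round up to the next whole participant.

n = 123 per group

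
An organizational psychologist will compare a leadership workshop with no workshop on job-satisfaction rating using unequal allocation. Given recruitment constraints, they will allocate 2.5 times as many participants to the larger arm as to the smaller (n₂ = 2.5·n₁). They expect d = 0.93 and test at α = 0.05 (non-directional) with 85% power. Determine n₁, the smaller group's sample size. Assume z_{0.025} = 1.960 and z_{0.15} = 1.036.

n₁ = 15

With allocation ratio k = n₂/n₁ = 2.5, Var(x̄₁−x̄₂) = σ²(1/n₁ + 1/(k·n₁)) = σ²·(k+1)/(k·n₁).
So n₁ = (1 + 1/k)·((z_{α/2} + z_β)/d)² = 1.400 × (2.996/0.93)².
n₁ = 1.400 × 10.38 = 14.5.
Round up: n₁ = 15, giving n₂ = ⌈2.5 × 15⌉ = ⌈37.5⌉ = 38.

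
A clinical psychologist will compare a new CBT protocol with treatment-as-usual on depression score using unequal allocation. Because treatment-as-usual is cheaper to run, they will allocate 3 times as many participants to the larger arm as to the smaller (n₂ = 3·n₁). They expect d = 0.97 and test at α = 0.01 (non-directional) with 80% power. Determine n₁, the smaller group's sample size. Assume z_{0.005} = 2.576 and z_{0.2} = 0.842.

With allocation ratio k = n₂/n₁ = 3, Var(x̄₁−x̄₂) = σ²(1/n₁ + 1/(k·n₁)) = σ²·(k+1)/(k·n₁).
So n₁ = (1 + 1/k)·((z_{α/2} + z_β)/d)² = 1.333 × (3.418/0.97)².
n₁ = 1.333 × 12.42 = 16.6.
Round up: n₁ = 17, giving n₂ = 3 × 17 = 51.

n₁ = 17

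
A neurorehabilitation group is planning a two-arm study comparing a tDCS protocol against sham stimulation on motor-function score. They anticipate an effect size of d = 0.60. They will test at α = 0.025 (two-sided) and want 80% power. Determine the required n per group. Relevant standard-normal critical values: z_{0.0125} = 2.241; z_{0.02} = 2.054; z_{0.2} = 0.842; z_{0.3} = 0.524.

n = 53 per group

For two independent groups with equal n: n = 2·((z_{α/2} + z_β) / d)².
z_{α/2} + z_β = 2.241 + 0.842 = 3.083.
n = 2 × (3.083 / 0.60)² = 2 × 5.138² = 2 × 26.40 = 52.8.
Round up to the next whole participant.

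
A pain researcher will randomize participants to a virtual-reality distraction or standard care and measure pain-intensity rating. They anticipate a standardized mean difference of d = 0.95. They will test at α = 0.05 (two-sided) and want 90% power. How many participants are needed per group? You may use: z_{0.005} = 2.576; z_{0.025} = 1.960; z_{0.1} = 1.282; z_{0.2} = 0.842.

n = 24 per group

For two independent groups with equal n: n = 2·((z_{α/2} + z_β) / d)².
z_{α/2} + z_β = 1.960 + 1.282 = 3.242.
n = 2 × (3.242 / 0.95)² = 2 × 3.413² = 2 × 11.65 = 23.3.
Round up to the next whole participant.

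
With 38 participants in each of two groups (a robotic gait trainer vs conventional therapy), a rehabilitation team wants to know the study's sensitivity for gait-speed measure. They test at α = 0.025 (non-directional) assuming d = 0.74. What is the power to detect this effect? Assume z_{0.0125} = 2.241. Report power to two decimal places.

power ≈ 0.84

For two equal groups, power = Φ(d·√(n/2) − z_{α/2}).
d·√(n/2) = 0.74 × √(38/2) = 0.74 × 4.359 = 3.226.
z_β = 3.226 − 2.241 = 0.985.
Power = Φ(0.985) = 0.838.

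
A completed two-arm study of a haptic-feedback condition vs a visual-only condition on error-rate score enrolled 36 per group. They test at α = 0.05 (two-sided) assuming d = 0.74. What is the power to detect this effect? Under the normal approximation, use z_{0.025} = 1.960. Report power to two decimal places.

power ≈ 0.88

For two equal groups, power = Φ(d·√(n/2) − z_{α/2}).
d·√(n/2) = 0.74 × √(36/2) = 0.74 × 4.243 = 3.140.
z_β = 3.140 − 1.960 = 1.180.
Power = Φ(1.180) = 0.881.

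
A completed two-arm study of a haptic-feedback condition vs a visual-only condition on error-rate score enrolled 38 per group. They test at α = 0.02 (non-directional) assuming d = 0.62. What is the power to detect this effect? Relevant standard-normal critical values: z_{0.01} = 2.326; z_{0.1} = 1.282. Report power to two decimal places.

For two equal groups, power = Φ(d·√(n/2) − z_{α/2}).
d·√(n/2) = 0.62 × √(38/2) = 0.62 × 4.359 = 2.703.
z_β = 2.703 − 2.326 = 0.377.
Power = Φ(0.377) = 0.647.

power ≈ 0.65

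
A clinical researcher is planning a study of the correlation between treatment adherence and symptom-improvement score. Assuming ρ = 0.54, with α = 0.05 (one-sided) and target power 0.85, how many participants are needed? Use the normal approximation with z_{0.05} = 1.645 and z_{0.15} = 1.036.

n = 23

Fisher's z: C = ½·ln((1+r)/(1−r)) = ½·ln(3.3478) = 0.6042.
n = ((z_{α} + z_β)/C)² + 3.
(1.645 + 1.036) / 0.6042 = 2.681 / 0.6042 = 4.437.
n = 4.437² + 3 = 19.69 + 3 = 22.7.
Round up.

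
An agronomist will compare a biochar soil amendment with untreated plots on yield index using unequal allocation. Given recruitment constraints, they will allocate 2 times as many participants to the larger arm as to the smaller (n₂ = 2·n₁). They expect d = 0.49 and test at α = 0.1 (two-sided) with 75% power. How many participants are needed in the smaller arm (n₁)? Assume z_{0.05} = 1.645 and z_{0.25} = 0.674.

With allocation ratio k = n₂/n₁ = 2, Var(x̄₁−x̄₂) = σ²(1/n₁ + 1/(k·n₁)) = σ²·(k+1)/(k·n₁).
So n₁ = (1 + 1/k)·((z_{α/2} + z_β)/d)² = 1.500 × (2.319/0.49)².
n₁ = 1.500 × 22.40 = 33.6.
Round up: n₁ = 34, giving n₂ = 2 × 34 = 68.

n₁ = 34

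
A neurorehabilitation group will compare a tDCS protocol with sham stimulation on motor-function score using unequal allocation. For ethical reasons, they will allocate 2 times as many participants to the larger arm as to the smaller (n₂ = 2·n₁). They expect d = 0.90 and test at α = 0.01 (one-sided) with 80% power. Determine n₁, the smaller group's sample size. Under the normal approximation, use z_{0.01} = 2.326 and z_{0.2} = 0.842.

n₁ = 19

With allocation ratio k = n₂/n₁ = 2, Var(x̄₁−x̄₂) = σ²(1/n₁ + 1/(k·n₁)) = σ²·(k+1)/(k·n₁).
So n₁ = (1 + 1/k)·((z_{α} + z_β)/d)² = 1.500 × (3.168/0.90)².
n₁ = 1.500 × 12.39 = 18.6.
Round up: n₁ = 19, giving n₂ = 2 × 19 = 38.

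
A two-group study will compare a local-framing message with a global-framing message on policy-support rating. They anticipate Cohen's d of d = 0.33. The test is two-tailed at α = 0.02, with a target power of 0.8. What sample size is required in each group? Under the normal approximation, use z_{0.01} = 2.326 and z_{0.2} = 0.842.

n = 185 per group

For two independent groups with equal n: n = 2·((z_{α/2} + z_β) / d)².
z_{α/2} + z_β = 2.326 + 0.842 = 3.168.
n = 2 × (3.168 / 0.33)² = 2 × 9.600² = 2 × 92.16 = 184.3.
Round up to the next whole participant.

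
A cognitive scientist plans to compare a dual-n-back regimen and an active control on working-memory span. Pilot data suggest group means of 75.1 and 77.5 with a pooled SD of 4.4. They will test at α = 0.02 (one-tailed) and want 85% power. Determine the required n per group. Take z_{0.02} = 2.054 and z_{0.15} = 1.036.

n = 65 per group

Cohen's d = |M₁ − M₂| / SD_pooled = |75.1 − 77.5| / 4.4 = 2.4 / 4.4 = 0.545.
For two independent groups with equal n: n = 2·((z_{α} + z_β) / d)².
z_{α} + z_β = 2.054 + 1.036 = 3.090.
n = 2 × (3.090 / 0.545)² = 2 × 5.670² = 2 × 32.15 = 64.3.
Round up to the next whole participant.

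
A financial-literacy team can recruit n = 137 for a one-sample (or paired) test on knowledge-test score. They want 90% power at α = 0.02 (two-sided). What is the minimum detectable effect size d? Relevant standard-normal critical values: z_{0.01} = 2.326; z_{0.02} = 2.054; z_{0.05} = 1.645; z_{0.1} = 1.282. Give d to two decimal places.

d_min ≈ 0.31

For a single sample (or paired design) of n = 137: d_min = (z_{α/2} + z_β)/√n.
z-sum = 2.326 + 1.282 = 3.608.
d_min = 3.608 / √137 = 3.608 / 11.705 = 0.308.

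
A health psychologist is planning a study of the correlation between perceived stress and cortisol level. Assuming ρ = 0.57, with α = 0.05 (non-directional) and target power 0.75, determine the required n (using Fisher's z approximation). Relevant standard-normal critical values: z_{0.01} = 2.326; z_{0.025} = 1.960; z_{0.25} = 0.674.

Fisher's z: C = ½·ln((1+r)/(1−r)) = ½·ln(3.6512) = 0.6475.
n = ((z_{α/2} + z_β)/C)² + 3.
(1.960 + 0.674) / 0.6475 = 2.634 / 0.6475 = 4.068.
n = 4.068² + 3 = 16.55 + 3 = 19.5.
Round up.

n = 20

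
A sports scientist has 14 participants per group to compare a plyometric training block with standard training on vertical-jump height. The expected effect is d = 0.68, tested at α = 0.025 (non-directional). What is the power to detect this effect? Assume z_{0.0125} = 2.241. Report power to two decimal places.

For two equal groups, power = Φ(d·√(n/2) − z_{α/2}).
d·√(n/2) = 0.68 × √(14/2) = 0.68 × 2.646 = 1.799.
z_β = 1.799 − 2.241 = -0.442.
Power = Φ(-0.442) = 0.329.

power ≈ 0.33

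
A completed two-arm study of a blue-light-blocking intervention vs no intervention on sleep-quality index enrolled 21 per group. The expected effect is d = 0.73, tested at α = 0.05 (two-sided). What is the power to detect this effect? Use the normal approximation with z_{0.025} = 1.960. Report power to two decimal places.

For two equal groups, power = Φ(d·√(n/2) − z_{α/2}).
d·√(n/2) = 0.73 × √(21/2) = 0.73 × 3.240 = 2.365.
z_β = 2.365 − 1.960 = 0.405.
Power = Φ(0.405) = 0.657.

power ≈ 0.66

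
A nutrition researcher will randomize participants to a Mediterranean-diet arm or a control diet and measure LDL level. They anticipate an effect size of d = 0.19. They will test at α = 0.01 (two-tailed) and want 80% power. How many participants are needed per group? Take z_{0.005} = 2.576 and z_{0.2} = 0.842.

n = 648 per group

For two independent groups with equal n: n = 2·((z_{α/2} + z_β) / d)².
z_{α/2} + z_β = 2.576 + 0.842 = 3.418.
n = 2 × (3.418 / 0.19)² = 2 × 17.989² = 2 × 323.62 = 647.2.
Round up to the next whole participant.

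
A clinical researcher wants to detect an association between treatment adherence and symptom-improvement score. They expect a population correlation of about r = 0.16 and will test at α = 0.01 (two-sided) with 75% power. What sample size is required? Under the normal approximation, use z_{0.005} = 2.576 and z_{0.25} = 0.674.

Fisher's z: C = ½·ln((1+r)/(1−r)) = ½·ln(1.3810) = 0.1614.
n = ((z_{α/2} + z_β)/C)² + 3.
(2.576 + 0.674) / 0.1614 = 3.250 / 0.1614 = 20.136.
n = 20.136² + 3 = 405.47 + 3 = 408.5.
Round up.

n = 409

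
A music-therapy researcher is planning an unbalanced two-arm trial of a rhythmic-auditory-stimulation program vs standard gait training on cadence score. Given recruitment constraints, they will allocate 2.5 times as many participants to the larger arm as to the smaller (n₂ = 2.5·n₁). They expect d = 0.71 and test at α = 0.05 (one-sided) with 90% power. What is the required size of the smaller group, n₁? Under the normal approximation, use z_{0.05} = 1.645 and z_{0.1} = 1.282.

n₁ = 24

With allocation ratio k = n₂/n₁ = 2.5, Var(x̄₁−x̄₂) = σ²(1/n₁ + 1/(k·n₁)) = σ²·(k+1)/(k·n₁).
So n₁ = (1 + 1/k)·((z_{α} + z_β)/d)² = 1.400 × (2.927/0.71)².
n₁ = 1.400 × 17.00 = 23.8.
Round up: n₁ = 24, giving n₂ = 2.5 × 24 = 60.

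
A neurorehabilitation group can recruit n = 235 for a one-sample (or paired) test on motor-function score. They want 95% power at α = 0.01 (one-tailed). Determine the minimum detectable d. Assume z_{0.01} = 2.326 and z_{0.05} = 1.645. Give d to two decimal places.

d_min ≈ 0.26

For a single sample (or paired design) of n = 235: d_min = (z_{α} + z_β)/√n.
z-sum = 2.326 + 1.645 = 3.971.
d_min = 3.971 / √235 = 3.971 / 15.330 = 0.259.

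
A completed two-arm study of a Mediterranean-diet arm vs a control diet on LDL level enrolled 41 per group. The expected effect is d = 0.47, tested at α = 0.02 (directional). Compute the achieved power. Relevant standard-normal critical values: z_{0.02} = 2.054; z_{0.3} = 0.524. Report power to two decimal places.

power ≈ 0.53

For two equal groups, power = Φ(d·√(n/2) − z_{α}).
d·√(n/2) = 0.47 × √(41/2) = 0.47 × 4.528 = 2.128.
z_β = 2.128 − 2.054 = 0.074.
Power = Φ(0.074) = 0.530.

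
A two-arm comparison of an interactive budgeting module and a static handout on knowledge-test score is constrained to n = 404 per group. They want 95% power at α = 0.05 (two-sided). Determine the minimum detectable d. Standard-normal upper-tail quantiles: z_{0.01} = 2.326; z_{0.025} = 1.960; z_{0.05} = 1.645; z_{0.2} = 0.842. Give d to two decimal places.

d_min ≈ 0.25

For two independent groups of n = 404 each: d_min = (z_{α/2} + z_β)·√(2/n).
z-sum = 1.960 + 1.645 = 3.605.
d_min = 3.605 × √(2/404) = 3.605 × 0.0704 = 0.254.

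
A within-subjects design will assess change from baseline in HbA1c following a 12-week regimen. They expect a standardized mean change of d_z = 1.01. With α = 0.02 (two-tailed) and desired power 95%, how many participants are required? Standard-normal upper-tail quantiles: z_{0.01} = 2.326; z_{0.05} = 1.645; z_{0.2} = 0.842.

For a paired (one-sample on differences) test: n = ((z_{α/2} + z_β) / d)².
z_{α/2} + z_β = 2.326 + 1.645 = 3.971.
n = (3.971 / 1.01)² = 3.932² = 15.46.
Round up.

n = 16 pairs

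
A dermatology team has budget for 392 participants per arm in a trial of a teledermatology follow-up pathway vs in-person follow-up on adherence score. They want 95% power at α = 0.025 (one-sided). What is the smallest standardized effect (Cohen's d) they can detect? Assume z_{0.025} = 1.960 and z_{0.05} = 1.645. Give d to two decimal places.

d_min ≈ 0.26

For two independent groups of n = 392 each: d_min = (z_{α} + z_β)·√(2/n).
z-sum = 1.960 + 1.645 = 3.605.
d_min = 3.605 × √(2/392) = 3.605 × 0.0714 = 0.258.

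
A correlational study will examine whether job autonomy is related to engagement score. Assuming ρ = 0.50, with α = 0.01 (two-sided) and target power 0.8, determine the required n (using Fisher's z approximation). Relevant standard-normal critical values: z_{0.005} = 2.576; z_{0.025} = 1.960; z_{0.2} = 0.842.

Fisher's z: C = ½·ln((1+r)/(1−r)) = ½·ln(3.0000) = 0.5493.
n = ((z_{α/2} + z_β)/C)² + 3.
(2.576 + 0.842) / 0.5493 = 3.418 / 0.5493 = 6.222.
n = 6.222² + 3 = 38.72 + 3 = 41.7.
Round up.

n = 42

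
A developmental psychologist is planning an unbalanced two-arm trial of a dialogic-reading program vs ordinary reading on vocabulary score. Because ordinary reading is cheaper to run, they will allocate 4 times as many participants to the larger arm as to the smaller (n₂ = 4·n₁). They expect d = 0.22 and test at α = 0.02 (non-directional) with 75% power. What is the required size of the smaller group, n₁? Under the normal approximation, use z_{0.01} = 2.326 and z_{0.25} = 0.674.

With allocation ratio k = n₂/n₁ = 4, Var(x̄₁−x̄₂) = σ²(1/n₁ + 1/(k·n₁)) = σ²·(k+1)/(k·n₁).
So n₁ = (1 + 1/k)·((z_{α/2} + z_β)/d)² = 1.250 × (3.000/0.22)².
n₁ = 1.250 × 185.95 = 232.4.
Round up: n₁ = 233, giving n₂ = 4 × 233 = 932.

n₁ = 233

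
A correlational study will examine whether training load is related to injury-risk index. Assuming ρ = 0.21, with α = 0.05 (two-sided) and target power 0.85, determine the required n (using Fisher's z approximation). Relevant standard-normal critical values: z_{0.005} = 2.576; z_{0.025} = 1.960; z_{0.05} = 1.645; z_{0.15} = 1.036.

Fisher's z: C = ½·ln((1+r)/(1−r)) = ½·ln(1.5316) = 0.2132.
n = ((z_{α/2} + z_β)/C)² + 3.
(1.960 + 1.036) / 0.2132 = 2.996 / 0.2132 = 14.053.
n = 14.053² + 3 = 197.47 + 3 = 200.5.
Round up.

n = 201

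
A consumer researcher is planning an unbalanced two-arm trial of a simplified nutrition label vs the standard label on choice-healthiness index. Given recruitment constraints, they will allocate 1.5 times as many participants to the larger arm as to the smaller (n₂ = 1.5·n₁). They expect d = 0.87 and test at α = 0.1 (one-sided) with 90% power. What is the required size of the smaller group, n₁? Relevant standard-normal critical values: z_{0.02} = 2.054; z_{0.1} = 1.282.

n₁ = 15

With allocation ratio k = n₂/n₁ = 1.5, Var(x̄₁−x̄₂) = σ²(1/n₁ + 1/(k·n₁)) = σ²·(k+1)/(k·n₁).
So n₁ = (1 + 1/k)·((z_{α} + z_β)/d)² = 1.667 × (2.564/0.87)².
n₁ = 1.667 × 8.69 = 14.5.
Round up: n₁ = 15, giving n₂ = ⌈1.5 × 15⌉ = ⌈22.5⌉ = 23.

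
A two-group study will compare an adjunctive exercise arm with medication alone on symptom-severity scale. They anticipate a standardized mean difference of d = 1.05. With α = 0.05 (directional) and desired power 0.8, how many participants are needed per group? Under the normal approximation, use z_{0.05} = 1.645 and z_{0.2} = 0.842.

n = 12 per group

For two independent groups with equal n: n = 2·((z_{α} + z_β) / d)².
z_{α} + z_β = 1.645 + 0.842 = 2.487.
n = 2 × (2.487 / 1.05)² = 2 × 2.369² = 2 × 5.61 = 11.2.
Round up to the next whole participant.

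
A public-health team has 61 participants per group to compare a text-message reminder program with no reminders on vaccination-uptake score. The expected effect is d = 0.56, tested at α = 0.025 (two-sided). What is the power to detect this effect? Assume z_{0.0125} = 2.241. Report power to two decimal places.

For two equal groups, power = Φ(d·√(n/2) − z_{α/2}).
d·√(n/2) = 0.56 × √(61/2) = 0.56 × 5.523 = 3.093.
z_β = 3.093 − 2.241 = 0.852.
Power = Φ(0.852) = 0.803.

power ≈ 0.80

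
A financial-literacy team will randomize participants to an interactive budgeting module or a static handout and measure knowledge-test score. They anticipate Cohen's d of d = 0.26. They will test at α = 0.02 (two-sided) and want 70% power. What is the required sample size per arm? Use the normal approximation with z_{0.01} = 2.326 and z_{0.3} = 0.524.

n = 241 per group

For two independent groups with equal n: n = 2·((z_{α/2} + z_β) / d)².
z_{α/2} + z_β = 2.326 + 0.524 = 2.850.
n = 2 × (2.850 / 0.26)² = 2 × 10.962² = 2 × 120.16 = 240.3.
Round up to the next whole participant.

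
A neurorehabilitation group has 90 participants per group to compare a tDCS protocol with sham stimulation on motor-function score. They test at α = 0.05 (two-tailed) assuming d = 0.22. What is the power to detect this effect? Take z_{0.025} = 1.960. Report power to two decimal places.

For two equal groups, power = Φ(d·√(n/2) − z_{α/2}).
d·√(n/2) = 0.22 × √(90/2) = 0.22 × 6.708 = 1.476.
z_β = 1.476 − 1.960 = -0.484.
Power = Φ(-0.484) = 0.314.

power ≈ 0.31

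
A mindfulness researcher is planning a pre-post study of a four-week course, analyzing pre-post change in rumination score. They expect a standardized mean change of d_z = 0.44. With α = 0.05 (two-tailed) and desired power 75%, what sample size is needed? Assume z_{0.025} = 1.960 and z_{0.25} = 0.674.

n = 36 pairs

For a paired (one-sample on differences) test: n = ((z_{α/2} + z_β) / d)².
z_{α/2} + z_β = 1.960 + 0.674 = 2.634.
n = (2.634 / 0.44)² = 5.986² = 35.84.
Round up.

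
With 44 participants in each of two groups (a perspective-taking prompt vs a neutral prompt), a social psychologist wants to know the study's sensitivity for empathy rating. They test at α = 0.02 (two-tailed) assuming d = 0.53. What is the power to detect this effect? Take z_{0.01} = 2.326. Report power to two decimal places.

power ≈ 0.56

For two equal groups, power = Φ(d·√(n/2) − z_{α/2}).
d·√(n/2) = 0.53 × √(44/2) = 0.53 × 4.690 = 2.486.
z_β = 2.486 − 2.326 = 0.160.
Power = Φ(0.160) = 0.564.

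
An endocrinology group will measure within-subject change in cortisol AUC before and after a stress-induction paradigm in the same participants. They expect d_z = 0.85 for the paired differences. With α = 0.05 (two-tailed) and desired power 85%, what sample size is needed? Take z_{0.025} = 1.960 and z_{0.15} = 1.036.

n = 13 pairs

For a paired (one-sample on differences) test: n = ((z_{α/2} + z_β) / d)².
z_{α/2} + z_β = 1.960 + 1.036 = 2.996.
n = (2.996 / 0.85)² = 3.525² = 12.42.
Round up.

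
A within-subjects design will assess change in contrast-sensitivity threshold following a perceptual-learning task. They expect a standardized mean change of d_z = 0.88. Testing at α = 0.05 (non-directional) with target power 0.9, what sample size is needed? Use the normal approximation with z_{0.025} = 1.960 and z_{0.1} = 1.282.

n = 14 pairs

For a paired (one-sample on differences) test: n = ((z_{α/2} + z_β) / d)².
z_{α/2} + z_β = 1.960 + 1.282 = 3.242.
n = (3.242 / 0.88)² = 3.684² = 13.57.
Round up.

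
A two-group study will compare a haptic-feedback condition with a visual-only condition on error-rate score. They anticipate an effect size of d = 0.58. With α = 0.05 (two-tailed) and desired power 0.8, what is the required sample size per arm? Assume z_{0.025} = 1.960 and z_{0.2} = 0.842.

n = 47 per group

For two independent groups with equal n: n = 2·((z_{α/2} + z_β) / d)².
z_{α/2} + z_β = 1.960 + 0.842 = 2.802.
n = 2 × (2.802 / 0.58)² = 2 × 4.831² = 2 × 23.34 = 46.7.
Round up to the next whole participant.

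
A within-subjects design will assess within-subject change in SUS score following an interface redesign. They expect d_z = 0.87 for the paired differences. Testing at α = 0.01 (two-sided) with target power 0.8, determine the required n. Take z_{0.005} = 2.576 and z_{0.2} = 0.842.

n = 16 pairs

For a paired (one-sample on differences) test: n = ((z_{α/2} + z_β) / d)².
z_{α/2} + z_β = 2.576 + 0.842 = 3.418.
n = (3.418 / 0.87)² = 3.929² = 15.43.
Round up.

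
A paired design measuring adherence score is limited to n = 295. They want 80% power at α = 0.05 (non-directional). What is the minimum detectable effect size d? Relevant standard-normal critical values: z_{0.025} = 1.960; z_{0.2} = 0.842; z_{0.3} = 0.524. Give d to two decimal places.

d_min ≈ 0.16

For a single sample (or paired design) of n = 295: d_min = (z_{α/2} + z_β)/√n.
z-sum = 1.960 + 0.842 = 2.802.
d_min = 2.802 / √295 = 2.802 / 17.176 = 0.163.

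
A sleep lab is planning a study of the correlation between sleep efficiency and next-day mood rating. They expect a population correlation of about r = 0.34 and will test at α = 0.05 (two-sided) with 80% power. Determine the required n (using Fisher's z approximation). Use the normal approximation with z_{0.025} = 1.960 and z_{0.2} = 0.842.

n = 66

Fisher's z: C = ½·ln((1+r)/(1−r)) = ½·ln(2.0303) = 0.3541.
n = ((z_{α/2} + z_β)/C)² + 3.
(1.960 + 0.842) / 0.3541 = 2.802 / 0.3541 = 7.913.
n = 7.913² + 3 = 62.62 + 3 = 65.6.
Round up.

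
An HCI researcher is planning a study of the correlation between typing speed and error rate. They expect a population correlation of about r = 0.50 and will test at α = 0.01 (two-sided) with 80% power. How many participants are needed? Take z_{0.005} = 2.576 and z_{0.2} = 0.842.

Fisher's z: C = ½·ln((1+r)/(1−r)) = ½·ln(3.0000) = 0.5493.
n = ((z_{α/2} + z_β)/C)² + 3.
(2.576 + 0.842) / 0.5493 = 3.418 / 0.5493 = 6.222.
n = 6.222² + 3 = 38.72 + 3 = 41.7.
Round up.

n = 42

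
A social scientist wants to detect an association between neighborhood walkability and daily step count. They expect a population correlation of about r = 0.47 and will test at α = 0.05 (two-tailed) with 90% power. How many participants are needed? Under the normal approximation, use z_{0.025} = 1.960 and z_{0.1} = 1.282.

Fisher's z: C = ½·ln((1+r)/(1−r)) = ½·ln(2.7736) = 0.5101.
n = ((z_{α/2} + z_β)/C)² + 3.
(1.960 + 1.282) / 0.5101 = 3.242 / 0.5101 = 6.356.
n = 6.356² + 3 = 40.39 + 3 = 43.4.
Round up.

n = 44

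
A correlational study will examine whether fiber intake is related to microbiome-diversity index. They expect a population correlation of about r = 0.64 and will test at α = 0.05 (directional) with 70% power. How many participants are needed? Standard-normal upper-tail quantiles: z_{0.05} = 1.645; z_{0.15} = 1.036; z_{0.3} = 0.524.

Fisher's z: C = ½·ln((1+r)/(1−r)) = ½·ln(4.5556) = 0.7582.
n = ((z_{α} + z_β)/C)² + 3.
(1.645 + 0.524) / 0.7582 = 2.169 / 0.7582 = 2.861.
n = 2.861² + 3 = 8.18 + 3 = 11.2.
Round up.

n = 12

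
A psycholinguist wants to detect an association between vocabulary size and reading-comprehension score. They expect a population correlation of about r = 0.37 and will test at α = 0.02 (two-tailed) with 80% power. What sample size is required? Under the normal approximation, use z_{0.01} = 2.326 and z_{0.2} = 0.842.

n = 70

Fisher's z: C = ½·ln((1+r)/(1−r)) = ½·ln(2.1746) = 0.3884.
n = ((z_{α/2} + z_β)/C)² + 3.
(2.326 + 0.842) / 0.3884 = 3.168 / 0.3884 = 8.157.
n = 8.157² + 3 = 66.53 + 3 = 69.5.
Round up.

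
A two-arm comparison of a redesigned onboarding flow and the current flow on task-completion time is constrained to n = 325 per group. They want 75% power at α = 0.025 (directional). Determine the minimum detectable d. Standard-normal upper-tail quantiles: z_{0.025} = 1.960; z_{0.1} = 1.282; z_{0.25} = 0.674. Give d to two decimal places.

d_min ≈ 0.21

For two independent groups of n = 325 each: d_min = (z_{α} + z_β)·√(2/n).
z-sum = 1.960 + 0.674 = 2.634.
d_min = 2.634 × √(2/325) = 2.634 × 0.0784 = 0.207.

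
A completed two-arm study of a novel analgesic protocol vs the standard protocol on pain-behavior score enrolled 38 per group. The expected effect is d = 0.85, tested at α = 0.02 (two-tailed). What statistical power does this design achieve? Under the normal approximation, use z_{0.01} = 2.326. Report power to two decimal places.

power ≈ 0.92

For two equal groups, power = Φ(d·√(n/2) − z_{α/2}).
d·√(n/2) = 0.85 × √(38/2) = 0.85 × 4.359 = 3.705.
z_β = 3.705 − 2.326 = 1.379.
Power = Φ(1.379) = 0.916.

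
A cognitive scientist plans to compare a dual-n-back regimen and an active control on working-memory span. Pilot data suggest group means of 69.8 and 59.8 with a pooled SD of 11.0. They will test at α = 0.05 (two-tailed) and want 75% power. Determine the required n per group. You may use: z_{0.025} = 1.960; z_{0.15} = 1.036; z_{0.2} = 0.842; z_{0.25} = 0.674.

Cohen's d = |M₁ − M₂| / SD_pooled = |69.8 − 59.8| / 11.0 = 10.0 / 11.0 = 0.909.
For two independent groups with equal n: n = 2·((z_{α/2} + z_β) / d)².
z_{α/2} + z_β = 1.960 + 0.674 = 2.634.
n = 2 × (2.634 / 0.909)² = 2 × 2.898² = 2 × 8.40 = 16.8.
Round up to the next whole participant.

n = 17 per group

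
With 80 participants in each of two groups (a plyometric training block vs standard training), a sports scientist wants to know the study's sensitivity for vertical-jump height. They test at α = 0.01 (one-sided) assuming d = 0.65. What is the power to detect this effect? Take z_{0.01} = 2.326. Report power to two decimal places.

power ≈ 0.96

For two equal groups, power = Φ(d·√(n/2) − z_{α}).
d·√(n/2) = 0.65 × √(80/2) = 0.65 × 6.325 = 4.111.
z_β = 4.111 − 2.326 = 1.785.
Power = Φ(1.785) = 0.963.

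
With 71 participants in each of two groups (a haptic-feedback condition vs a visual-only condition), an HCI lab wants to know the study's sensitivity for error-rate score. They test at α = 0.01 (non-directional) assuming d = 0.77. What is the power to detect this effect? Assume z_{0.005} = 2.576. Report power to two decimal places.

For two equal groups, power = Φ(d·√(n/2) − z_{α/2}).
d·√(n/2) = 0.77 × √(71/2) = 0.77 × 5.958 = 4.588.
z_β = 4.588 − 2.576 = 2.012.
Power = Φ(2.012) = 0.978.

power ≈ 0.98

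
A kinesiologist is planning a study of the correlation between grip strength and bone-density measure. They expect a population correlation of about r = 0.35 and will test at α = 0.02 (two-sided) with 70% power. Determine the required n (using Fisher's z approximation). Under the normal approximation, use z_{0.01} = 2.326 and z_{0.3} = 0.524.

n = 64

Fisher's z: C = ½·ln((1+r)/(1−r)) = ½·ln(2.0769) = 0.3654.
n = ((z_{α/2} + z_β)/C)² + 3.
(2.326 + 0.524) / 0.3654 = 2.850 / 0.3654 = 7.800.
n = 7.800² + 3 = 60.83 + 3 = 63.8.
Round up.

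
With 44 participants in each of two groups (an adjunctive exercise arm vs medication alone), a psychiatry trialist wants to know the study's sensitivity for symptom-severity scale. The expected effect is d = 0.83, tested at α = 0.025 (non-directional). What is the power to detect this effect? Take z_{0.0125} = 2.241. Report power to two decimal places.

For two equal groups, power = Φ(d·√(n/2) − z_{α/2}).
d·√(n/2) = 0.83 × √(44/2) = 0.83 × 4.690 = 3.893.
z_β = 3.893 − 2.241 = 1.652.
Power = Φ(1.652) = 0.951.

power ≈ 0.95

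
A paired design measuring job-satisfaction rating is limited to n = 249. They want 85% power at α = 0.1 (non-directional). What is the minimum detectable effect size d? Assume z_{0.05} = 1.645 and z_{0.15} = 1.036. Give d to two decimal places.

For a single sample (or paired design) of n = 249: d_min = (z_{α/2} + z_β)/√n.
z-sum = 1.645 + 1.036 = 2.681.
d_min = 2.681 / √249 = 2.681 / 15.780 = 0.170.

d_min ≈ 0.17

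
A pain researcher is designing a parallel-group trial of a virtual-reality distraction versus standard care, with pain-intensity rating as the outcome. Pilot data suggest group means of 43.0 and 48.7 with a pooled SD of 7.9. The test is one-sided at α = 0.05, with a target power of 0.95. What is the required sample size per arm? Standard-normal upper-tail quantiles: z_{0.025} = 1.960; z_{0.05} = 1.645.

n = 42 per group

Cohen's d = |M₁ − M₂| / SD_pooled = |43.0 − 48.7| / 7.9 = 5.7 / 7.9 = 0.722.
For two independent groups with equal n: n = 2·((z_{α} + z_β) / d)².
z_{α} + z_β = 1.645 + 1.645 = 3.290.
n = 2 × (3.290 / 0.722)² = 2 × 4.557² = 2 × 20.76 = 41.5.
Round up to the next whole participant.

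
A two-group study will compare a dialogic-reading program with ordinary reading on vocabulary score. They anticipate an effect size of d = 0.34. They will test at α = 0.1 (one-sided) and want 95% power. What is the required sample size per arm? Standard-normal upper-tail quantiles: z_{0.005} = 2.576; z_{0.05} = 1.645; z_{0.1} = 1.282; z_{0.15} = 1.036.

n = 149 per group

For two independent groups with equal n: n = 2·((z_{α} + z_β) / d)².
z_{α} + z_β = 1.282 + 1.645 = 2.927.
n = 2 × (2.927 / 0.34)² = 2 × 8.609² = 2 × 74.11 = 148.2.
Round up to the next whole participant.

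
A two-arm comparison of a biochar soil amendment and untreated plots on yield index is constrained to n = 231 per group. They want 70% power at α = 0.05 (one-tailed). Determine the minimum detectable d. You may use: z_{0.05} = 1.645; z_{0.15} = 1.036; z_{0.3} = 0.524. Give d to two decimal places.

d_min ≈ 0.20

For two independent groups of n = 231 each: d_min = (z_{α} + z_β)·√(2/n).
z-sum = 1.645 + 0.524 = 2.169.
d_min = 2.169 × √(2/231) = 2.169 × 0.0930 = 0.202.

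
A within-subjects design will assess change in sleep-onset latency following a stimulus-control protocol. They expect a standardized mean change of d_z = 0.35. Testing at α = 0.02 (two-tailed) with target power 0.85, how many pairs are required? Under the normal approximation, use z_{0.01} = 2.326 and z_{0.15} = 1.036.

n = 93 pairs

For a paired (one-sample on differences) test: n = ((z_{α/2} + z_β) / d)².
z_{α/2} + z_β = 2.326 + 1.036 = 3.362.
n = (3.362 / 0.35)² = 9.606² = 92.27.
Round up.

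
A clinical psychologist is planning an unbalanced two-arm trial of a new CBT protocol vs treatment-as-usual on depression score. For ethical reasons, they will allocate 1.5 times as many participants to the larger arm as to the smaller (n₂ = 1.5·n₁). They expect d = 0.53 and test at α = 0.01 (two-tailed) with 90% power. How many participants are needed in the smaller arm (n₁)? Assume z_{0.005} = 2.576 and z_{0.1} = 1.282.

n₁ = 89

With allocation ratio k = n₂/n₁ = 1.5, Var(x̄₁−x̄₂) = σ²(1/n₁ + 1/(k·n₁)) = σ²·(k+1)/(k·n₁).
So n₁ = (1 + 1/k)·((z_{α/2} + z_β)/d)² = 1.667 × (3.858/0.53)².
n₁ = 1.667 × 52.99 = 88.3.
Round up: n₁ = 89, giving n₂ = ⌈1.5 × 89⌉ = ⌈133.5⌉ = 134.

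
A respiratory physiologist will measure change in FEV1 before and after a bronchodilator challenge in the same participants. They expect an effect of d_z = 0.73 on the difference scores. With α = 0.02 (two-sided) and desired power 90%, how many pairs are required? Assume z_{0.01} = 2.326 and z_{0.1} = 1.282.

For a paired (one-sample on differences) test: n = ((z_{α/2} + z_β) / d)².
z_{α/2} + z_β = 2.326 + 1.282 = 3.608.
n = (3.608 / 0.73)² = 4.942² = 24.43.
Round up.

n = 25 pairs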